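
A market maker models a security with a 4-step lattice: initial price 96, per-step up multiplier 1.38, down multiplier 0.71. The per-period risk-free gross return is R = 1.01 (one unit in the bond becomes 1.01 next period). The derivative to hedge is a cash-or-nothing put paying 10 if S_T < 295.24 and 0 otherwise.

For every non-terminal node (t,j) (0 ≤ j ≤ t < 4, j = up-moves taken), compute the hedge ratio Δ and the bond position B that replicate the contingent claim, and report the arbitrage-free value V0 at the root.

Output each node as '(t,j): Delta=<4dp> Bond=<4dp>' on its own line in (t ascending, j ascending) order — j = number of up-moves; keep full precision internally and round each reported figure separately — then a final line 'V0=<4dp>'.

(0,0): Delta=-0.0135 Bond=10.5240
(1,0): Delta=0.0000 Bond=9.7059
(1,1): Delta=-0.0221 Bond=11.7680
(2,0): Delta=0.0000 Bond=9.8030
(2,1): Delta=0.0000 Bond=9.8030
(2,2): Delta=-0.0362 Bond=14.4544
(3,0): Delta=0.0000 Bond=9.9010
(3,1): Delta=0.0000 Bond=9.9010
(3,2): Delta=0.0000 Bond=9.9010
(3,3): Delta=-0.0592 Bond=20.3931
V0=9.2235

Under the risk-neutral measure, an up-move has probability p* = (R−d)/(u−d) = 0.4478 and values discount at R = 1.01.
Terminal values V(4,·): V(4,0)=10.0000, V(4,1)=10.0000, V(4,2)=10.0000, V(4,3)=10.0000, V(4,4)=0.0000
Node (3,0) S=34.3595: V=(p*·10.0000+(1−p*)·10.0000)/1.01=9.9010; Δ=(10.0000−10.0000)/(47.4160−24.3952)=0.0000; B=V−Δ·S=9.9010
Node (3,1) S=66.7832: V=(p*·10.0000+(1−p*)·10.0000)/1.01=9.9010; Δ=(10.0000−10.0000)/(92.1608−47.4160)=0.0000; B=V−Δ·S=9.9010
Node (3,2) S=129.8039: V=(p*·10.0000+(1−p*)·10.0000)/1.01=9.9010; Δ=(10.0000−10.0000)/(179.1294−92.1608)=0.0000; B=V−Δ·S=9.9010
Node (3,3) S=252.2949: V=(p*·0.0000+(1−p*)·10.0000)/1.01=5.4677; Δ=(0.0000−10.0000)/(348.1670−179.1294)=-0.0592; B=V−Δ·S=20.3931
Node (2,0) S=48.3936: V=(p*·9.9010+(1−p*)·9.9010)/1.01=9.8030; Δ=(9.9010−9.9010)/(66.7832−34.3595)=0.0000; B=V−Δ·S=9.8030
Node (2,1) S=94.0608: V=(p*·9.9010+(1−p*)·9.9010)/1.01=9.8030; Δ=(9.9010−9.9010)/(129.8039−66.7832)=0.0000; B=V−Δ·S=9.8030
Node (2,2) S=182.8224: V=(p*·5.4677+(1−p*)·9.9010)/1.01=7.8376; Δ=(5.4677−9.9010)/(252.2949−129.8039)=-0.0362; B=V−Δ·S=14.4544
Node (1,0) S=68.1600: V=(p*·9.8030+(1−p*)·9.8030)/1.01=9.7059; Δ=(9.8030−9.8030)/(94.0608−48.3936)=0.0000; B=V−Δ·S=9.7059
Node (1,1) S=132.4800: V=(p*·7.8376+(1−p*)·9.8030)/1.01=8.8346; Δ=(7.8376−9.8030)/(182.8224−94.0608)=-0.0221; B=V−Δ·S=11.7680
Node (0,0) S=96.0000: V=(p*·8.8346+(1−p*)·9.7059)/1.01=9.2235; Δ=(8.8346−9.7059)/(132.4800−68.1600)=-0.0135; B=V−Δ·S=10.5240
The time-0 hedge costs 9.2235, which is the no-arbitrage price.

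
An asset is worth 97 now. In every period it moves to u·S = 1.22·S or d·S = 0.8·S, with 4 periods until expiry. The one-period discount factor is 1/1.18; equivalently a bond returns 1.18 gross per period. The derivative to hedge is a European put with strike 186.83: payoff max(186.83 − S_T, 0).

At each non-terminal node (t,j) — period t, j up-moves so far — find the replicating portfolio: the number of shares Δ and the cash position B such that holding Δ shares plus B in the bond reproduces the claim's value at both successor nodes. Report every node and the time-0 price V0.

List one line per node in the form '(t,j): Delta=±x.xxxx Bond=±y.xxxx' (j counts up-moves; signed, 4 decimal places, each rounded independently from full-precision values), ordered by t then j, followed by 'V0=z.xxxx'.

Risk-neutral probability p* = (R−d)/(u−d) = (1.18−0.8)/(1.22−0.8) = 0.9048.
Terminal payoffs: V(4,0)=147.0988, V(4,1)=126.2399, V(4,2)=94.4301, V(4,3)=45.9202, V(4,4)=0.0000
Node (3,0) S=49.6640: V=(p*·126.2399+(1−p*)·147.0988)/1.18=108.6665; Δ=(126.2399−147.0988)/(60.5901−39.7312)=-1.0000; B=V−Δ·S=158.3305
Node (3,1) S=75.7376: V=(p*·94.4301+(1−p*)·126.2399)/1.18=82.5929; Δ=(94.4301−126.2399)/(92.3999−60.5901)=-1.0000; B=V−Δ·S=158.3305
Node (3,2) S=115.4998: V=(p*·45.9202+(1−p*)·94.4301)/1.18=42.8307; Δ=(45.9202−94.4301)/(140.9098−92.3999)=-1.0000; B=V−Δ·S=158.3305
Node (3,3) S=176.1373: V=(p*·0.0000+(1−p*)·45.9202)/1.18=3.7062; Δ=(0.0000−45.9202)/(214.8875−140.9098)=-0.6207; B=V−Δ·S=113.0400
Node (2,0) S=62.0800: V=(p*·82.5929+(1−p*)·108.6665)/1.18=72.0984; Δ=(82.5929−108.6665)/(75.7376−49.6640)=-1.0000; B=V−Δ·S=134.1784
Node (2,1) S=94.6720: V=(p*·42.8307+(1−p*)·82.5929)/1.18=39.5064; Δ=(42.8307−82.5929)/(115.4998−75.7376)=-1.0000; B=V−Δ·S=134.1784
Node (2,2) S=144.3748: V=(p*·3.7062+(1−p*)·42.8307)/1.18=6.2986; Δ=(3.7062−42.8307)/(176.1373−115.4998)=-0.6452; B=V−Δ·S=99.4520
Node (1,0) S=77.6000: V=(p*·39.5064+(1−p*)·72.0984)/1.18=36.1105; Δ=(39.5064−72.0984)/(94.6720−62.0800)=-1.0000; B=V−Δ·S=113.7105
Node (1,1) S=118.3400: V=(p*·6.2986+(1−p*)·39.5064)/1.18=8.0180; Δ=(6.2986−39.5064)/(144.3748−94.6720)=-0.6681; B=V−Δ·S=87.0842
Node (0,0) S=97.0000: V=(p*·8.0180+(1−p*)·36.1105)/1.18=9.0623; Δ=(8.0180−36.1105)/(118.3400−77.6000)=-0.6896; B=V−Δ·S=75.9492
Each (Δ,B) replicates both successor values, so the strategy is self-financing and V0 is arbitrage-free.

(0,0): Delta=-0.6896 Bond=75.9492
(1,0): Delta=-1.0000 Bond=113.7105
(1,1): Delta=-0.6681 Bond=87.0842
(2,0): Delta=-1.0000 Bond=134.1784
(2,1): Delta=-1.0000 Bond=134.1784
(2,2): Delta=-0.6452 Bond=99.4520
(3,0): Delta=-1.0000 Bond=158.3305
(3,1): Delta=-1.0000 Bond=158.3305
(3,2): Delta=-1.0000 Bond=158.3305
(3,3): Delta=-0.6207 Bond=113.0400
V0=9.0623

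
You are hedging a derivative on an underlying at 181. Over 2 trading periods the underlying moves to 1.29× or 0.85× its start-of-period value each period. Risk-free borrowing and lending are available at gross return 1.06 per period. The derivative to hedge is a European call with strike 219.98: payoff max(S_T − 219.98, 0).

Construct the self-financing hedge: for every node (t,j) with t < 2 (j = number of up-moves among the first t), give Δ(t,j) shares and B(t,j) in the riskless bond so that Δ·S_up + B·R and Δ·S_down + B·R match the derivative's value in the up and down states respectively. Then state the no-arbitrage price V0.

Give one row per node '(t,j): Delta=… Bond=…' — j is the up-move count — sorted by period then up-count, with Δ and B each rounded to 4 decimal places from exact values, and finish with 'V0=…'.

Under the risk-neutral measure, an up-move has probability p* = (R−d)/(u−d) = 0.4773 and values discount at R = 1.06.
Payoff layer (t=2): V(2,0)=0.0000, V(2,1)=0.0000, V(2,2)=81.2221
(1,0): S=153.8500. Δ = (V_up−V_dn)/(S_up−S_dn) = (0.0000−0.0000)/(198.4665−130.7725) = 0.0000. V = [p*·0.0000 + (1−p*)·0.0000]/1.06 = 0.0000. B = V − Δ·S = 0.0000.
(1,1): S=233.4900. Δ = (V_up−V_dn)/(S_up−S_dn) = (81.2221−0.0000)/(301.2021−198.4665) = 0.7906. V = [p*·81.2221 + (1−p*)·0.0000]/1.06 = 36.5708. B = V − Δ·S = -148.0248.
(0,0): S=181.0000. Δ = (V_up−V_dn)/(S_up−S_dn) = (36.5708−0.0000)/(233.4900−153.8500) = 0.4592. V = [p*·36.5708 + (1−p*)·0.0000]/1.06 = 16.4663. B = V − Δ·S = -66.6493.
Each (Δ,B) replicates both successor values, so the strategy is self-financing and V0 is arbitrage-free.

(0,0): Delta=0.4592 Bond=-66.6493
(1,0): Delta=0.0000 Bond=0.0000
(1,1): Delta=0.7906 Bond=-148.0248
V0=16.4663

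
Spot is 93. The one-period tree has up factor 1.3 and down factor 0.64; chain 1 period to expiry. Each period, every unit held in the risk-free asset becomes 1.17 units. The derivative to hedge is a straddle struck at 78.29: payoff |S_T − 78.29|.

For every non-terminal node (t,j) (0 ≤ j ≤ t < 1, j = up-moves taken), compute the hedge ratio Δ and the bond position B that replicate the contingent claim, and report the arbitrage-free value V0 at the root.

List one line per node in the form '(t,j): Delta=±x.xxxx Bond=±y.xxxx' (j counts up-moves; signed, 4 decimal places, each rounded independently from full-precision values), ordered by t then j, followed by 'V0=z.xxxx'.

(0,0): Delta=0.3884 Bond=-3.7159
V0=32.4053

The replicating-portfolio and risk-neutral prices coincide; use p* = (1.17−0.64)/(1.3−0.64) = 0.8030 for the latter.
Terminal values V(1,·): V(1,0)=18.7700, V(1,1)=42.6100
Node (0,0) S=93.0000: V=(p*·42.6100+(1−p*)·18.7700)/1.17=32.4053; Δ=(42.6100−18.7700)/(120.9000−59.5200)=0.3884; B=V−Δ·S=-3.7159
Root portfolio cost Δ·93+B reproduces V0=32.4053.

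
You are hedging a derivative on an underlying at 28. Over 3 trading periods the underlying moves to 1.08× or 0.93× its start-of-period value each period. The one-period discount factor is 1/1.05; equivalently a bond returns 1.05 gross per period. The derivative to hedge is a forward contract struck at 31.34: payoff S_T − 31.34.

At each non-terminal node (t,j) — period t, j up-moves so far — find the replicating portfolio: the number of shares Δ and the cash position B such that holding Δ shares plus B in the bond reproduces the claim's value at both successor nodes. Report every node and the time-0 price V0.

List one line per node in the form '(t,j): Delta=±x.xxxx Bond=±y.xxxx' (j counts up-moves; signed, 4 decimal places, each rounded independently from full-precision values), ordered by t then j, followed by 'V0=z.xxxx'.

No-arbitrage ⇒ martingale measure with p* = (R−d)/(u−d) = 0.8000.
Payoff layer (t=3): V(3,0)=-8.8180, V(3,1)=-5.1854, V(3,2)=-0.9669, V(3,3)=3.9319
(2,0): S=24.2172. Δ = (V_up−V_dn)/(S_up−S_dn) = (-5.1854−-8.8180)/(26.1546−22.5220) = 1.0000. V = [p*·-5.1854 + (1−p*)·-8.8180]/1.05 = -5.6304. B = V − Δ·S = -29.8476.
(2,1): S=28.1232. Δ = (V_up−V_dn)/(S_up−S_dn) = (-0.9669−-5.1854)/(30.3731−26.1546) = 1.0000. V = [p*·-0.9669 + (1−p*)·-5.1854]/1.05 = -1.7244. B = V − Δ·S = -29.8476.
(2,2): S=32.6592. Δ = (V_up−V_dn)/(S_up−S_dn) = (3.9319−-0.9669)/(35.2719−30.3731) = 1.0000. V = [p*·3.9319 + (1−p*)·-0.9669]/1.05 = 2.8116. B = V − Δ·S = -29.8476.
(1,0): S=26.0400. Δ = (V_up−V_dn)/(S_up−S_dn) = (-1.7244−-5.6304)/(28.1232−24.2172) = 1.0000. V = [p*·-1.7244 + (1−p*)·-5.6304]/1.05 = -2.3863. B = V − Δ·S = -28.4263.
(1,1): S=30.2400. Δ = (V_up−V_dn)/(S_up−S_dn) = (2.8116−-1.7244)/(32.6592−28.1232) = 1.0000. V = [p*·2.8116 + (1−p*)·-1.7244]/1.05 = 1.8137. B = V − Δ·S = -28.4263.
(0,0): S=28.0000. Δ = (V_up−V_dn)/(S_up−S_dn) = (1.8137−-2.3863)/(30.2400−26.0400) = 1.0000. V = [p*·1.8137 + (1−p*)·-2.3863]/1.05 = 0.9273. B = V − Δ·S = -27.0727.
Check: Δ(0,0)·S0 + B(0,0) = 0.9273 = V0.

(0,0): Delta=1.0000 Bond=-27.0727
(1,0): Delta=1.0000 Bond=-28.4263
(1,1): Delta=1.0000 Bond=-28.4263
(2,0): Delta=1.0000 Bond=-29.8476
(2,1): Delta=1.0000 Bond=-29.8476
(2,2): Delta=1.0000 Bond=-29.8476
V0=0.9273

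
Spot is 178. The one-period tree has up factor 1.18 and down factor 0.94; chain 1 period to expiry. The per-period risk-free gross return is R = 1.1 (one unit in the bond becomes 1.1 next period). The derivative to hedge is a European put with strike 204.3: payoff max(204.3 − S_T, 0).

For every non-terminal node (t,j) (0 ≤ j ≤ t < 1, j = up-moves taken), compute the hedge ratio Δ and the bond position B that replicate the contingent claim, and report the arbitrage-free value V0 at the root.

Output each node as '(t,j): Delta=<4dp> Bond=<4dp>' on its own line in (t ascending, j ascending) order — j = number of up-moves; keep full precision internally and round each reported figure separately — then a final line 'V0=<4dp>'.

(0,0): Delta=-0.8656 Bond=165.2894
V0=11.2061

Since d<R<u, set p* = (R−d)/(u−d) = 0.6667; price each node as the discounted p*-expectation of its children.
Terminal values V(1,·): V(1,0)=36.9800, V(1,1)=0.0000
Node (0,0) S=178.0000: V=(p*·0.0000+(1−p*)·36.9800)/1.1=11.2061; Δ=(0.0000−36.9800)/(210.0400−167.3200)=-0.8656; B=V−Δ·S=165.2894
The time-0 hedge costs 11.2061, which is the no-arbitrage price.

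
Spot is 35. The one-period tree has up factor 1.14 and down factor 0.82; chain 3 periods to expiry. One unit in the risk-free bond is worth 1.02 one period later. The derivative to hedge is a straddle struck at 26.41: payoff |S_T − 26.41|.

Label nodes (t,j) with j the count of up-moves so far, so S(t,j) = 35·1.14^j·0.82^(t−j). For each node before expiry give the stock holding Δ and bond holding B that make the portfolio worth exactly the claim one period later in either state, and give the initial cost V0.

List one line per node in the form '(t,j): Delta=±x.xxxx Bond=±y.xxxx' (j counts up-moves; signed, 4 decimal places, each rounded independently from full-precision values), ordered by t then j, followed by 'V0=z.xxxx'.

Under the risk-neutral measure, an up-move has probability p* = (R−d)/(u−d) = 0.6250 and values discount at R = 1.02.
Terminal values V(3,·): V(3,0)=7.1121, V(3,1)=0.4188, V(3,2)=10.8885, V(3,3)=25.4440
(2,0): S=23.5340. Δ = (V_up−V_dn)/(S_up−S_dn) = (0.4188−7.1121)/(26.8288−19.2979) = -0.8888. V = [p*·0.4188 + (1−p*)·7.1121]/1.02 = 2.8713. B = V − Δ·S = 23.7881.
(2,1): S=32.7180. Δ = (V_up−V_dn)/(S_up−S_dn) = (10.8885−0.4188)/(37.2985−26.8288) = 1.0000. V = [p*·10.8885 + (1−p*)·0.4188]/1.02 = 6.8258. B = V − Δ·S = -25.8922.
(2,2): S=45.4860. Δ = (V_up−V_dn)/(S_up−S_dn) = (25.4440−10.8885)/(51.8540−37.2985) = 1.0000. V = [p*·25.4440 + (1−p*)·10.8885]/1.02 = 19.5938. B = V − Δ·S = -25.8922.
(1,0): S=28.7000. Δ = (V_up−V_dn)/(S_up−S_dn) = (6.8258−2.8713)/(32.7180−23.5340) = 0.4306. V = [p*·6.8258 + (1−p*)·2.8713]/1.02 = 5.2381. B = V − Δ·S = -7.1197.
(1,1): S=39.9000. Δ = (V_up−V_dn)/(S_up−S_dn) = (19.5938−6.8258)/(45.4860−32.7180) = 1.0000. V = [p*·19.5938 + (1−p*)·6.8258]/1.02 = 14.5155. B = V − Δ·S = -25.3845.
(0,0): S=35.0000. Δ = (V_up−V_dn)/(S_up−S_dn) = (14.5155−5.2381)/(39.9000−28.7000) = 0.8283. V = [p*·14.5155 + (1−p*)·5.2381]/1.02 = 10.8201. B = V − Δ·S = -18.1717.
The time-0 hedge costs 10.8201, which is the no-arbitrage price.

(0,0): Delta=0.8283 Bond=-18.1717
(1,0): Delta=0.4306 Bond=-7.1197
(1,1): Delta=1.0000 Bond=-25.3845
(2,0): Delta=-0.8888 Bond=23.7881
(2,1): Delta=1.0000 Bond=-25.8922
(2,2): Delta=1.0000 Bond=-25.8922
V0=10.8201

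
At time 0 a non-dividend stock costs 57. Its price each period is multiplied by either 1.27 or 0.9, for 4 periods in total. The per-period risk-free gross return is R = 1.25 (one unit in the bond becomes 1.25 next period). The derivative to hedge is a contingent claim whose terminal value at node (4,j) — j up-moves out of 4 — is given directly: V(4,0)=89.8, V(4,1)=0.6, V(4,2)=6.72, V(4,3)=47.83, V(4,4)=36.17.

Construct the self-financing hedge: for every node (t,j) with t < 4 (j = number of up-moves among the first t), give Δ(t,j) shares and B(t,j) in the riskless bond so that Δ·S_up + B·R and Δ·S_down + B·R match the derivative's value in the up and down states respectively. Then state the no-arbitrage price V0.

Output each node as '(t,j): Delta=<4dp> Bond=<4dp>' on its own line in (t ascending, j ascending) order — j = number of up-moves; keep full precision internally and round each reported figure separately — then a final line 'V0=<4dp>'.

(0,0): Delta=-0.0939 Bond=20.8435
(1,0): Delta=1.2527 Bond=-43.0236
(1,1): Delta=-0.1484 Bond=30.0017
(2,0): Delta=0.0453 Bond=1.9636
(2,1): Delta=1.3015 Bond=-56.9648
(2,2): Delta=-0.2071 Bond=42.9003
(3,0): Delta=-5.8018 Bond=245.4184
(3,1): Delta=0.2821 Bond=-11.4292
(3,2): Delta=1.3428 Bond=-74.6218
(3,3): Delta=-0.2699 Bond=60.9537
V0=15.4916

Since d<R<u, set p* = (R−d)/(u−d) = 0.9459; price each node as the discounted p*-expectation of its children.
Terminal payoffs: V(4,0)=89.8000, V(4,1)=0.6000, V(4,2)=6.7200, V(4,3)=47.8300, V(4,4)=36.1700
Node (3,0) S=41.5530: V=(p*·0.6000+(1−p*)·89.8000)/1.25=4.3373; Δ=(0.6000−89.8000)/(52.7723−37.3977)=-5.8018; B=V−Δ·S=245.4184
Node (3,1) S=58.6359: V=(p*·6.7200+(1−p*)·0.6000)/1.25=5.1114; Δ=(6.7200−0.6000)/(74.4676−52.7723)=0.2821; B=V−Δ·S=-11.4292
Node (3,2) S=82.7418: V=(p*·47.8300+(1−p*)·6.7200)/1.25=36.4863; Δ=(47.8300−6.7200)/(105.0820−74.4676)=1.3428; B=V−Δ·S=-74.6218
Node (3,3) S=116.7578: V=(p*·36.1700+(1−p*)·47.8300)/1.25=29.4402; Δ=(36.1700−47.8300)/(148.2824−105.0820)=-0.2699; B=V−Δ·S=60.9537
Node (2,0) S=46.1700: V=(p*·5.1114+(1−p*)·4.3373)/1.25=4.0556; Δ=(5.1114−4.3373)/(58.6359−41.5530)=0.0453; B=V−Δ·S=1.9636
Node (2,1) S=65.1510: V=(p*·36.4863+(1−p*)·5.1114)/1.25=27.8323; Δ=(36.4863−5.1114)/(82.7418−58.6359)=1.3015; B=V−Δ·S=-56.9648
Node (2,2) S=91.9353: V=(p*·29.4402+(1−p*)·36.4863)/1.25=23.8569; Δ=(29.4402−36.4863)/(116.7578−82.7418)=-0.2071; B=V−Δ·S=42.9003
Node (1,0) S=51.3000: V=(p*·27.8323+(1−p*)·4.0556)/1.25=21.2376; Δ=(27.8323−4.0556)/(65.1510−46.1700)=1.2527; B=V−Δ·S=-43.0236
Node (1,1) S=72.3900: V=(p*·23.8569+(1−p*)·27.8323)/1.25=19.2574; Δ=(23.8569−27.8323)/(91.9353−65.1510)=-0.1484; B=V−Δ·S=30.0017
Node (0,0) S=57.0000: V=(p*·19.2574+(1−p*)·21.2376)/1.25=15.4916; Δ=(19.2574−21.2376)/(72.3900−51.3000)=-0.0939; B=V−Δ·S=20.8435
Each (Δ,B) replicates both successor values, so the strategy is self-financing and V0 is arbitrage-free.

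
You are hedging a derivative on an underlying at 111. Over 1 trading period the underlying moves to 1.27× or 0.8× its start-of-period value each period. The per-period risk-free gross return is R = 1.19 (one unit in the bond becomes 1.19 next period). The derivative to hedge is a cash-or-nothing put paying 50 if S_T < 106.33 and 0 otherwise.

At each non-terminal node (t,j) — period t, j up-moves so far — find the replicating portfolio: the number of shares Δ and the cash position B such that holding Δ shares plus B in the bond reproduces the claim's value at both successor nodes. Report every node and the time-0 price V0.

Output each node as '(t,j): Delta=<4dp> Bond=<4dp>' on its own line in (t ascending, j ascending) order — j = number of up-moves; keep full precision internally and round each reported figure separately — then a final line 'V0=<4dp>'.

(0,0): Delta=-0.9584 Bond=113.5348
V0=7.1518

The replicating-portfolio and risk-neutral prices coincide; use p* = (1.19−0.8)/(1.27−0.8) = 0.8298 for the latter.
Payoff layer (t=1): V(1,0)=50.0000, V(1,1)=0.0000
(0,0): S=111.0000. Δ = (V_up−V_dn)/(S_up−S_dn) = (0.0000−50.0000)/(140.9700−88.8000) = -0.9584. V = [p*·0.0000 + (1−p*)·50.0000]/1.19 = 7.1518. B = V − Δ·S = 113.5348.
Root portfolio cost Δ·111+B reproduces V0=7.1518.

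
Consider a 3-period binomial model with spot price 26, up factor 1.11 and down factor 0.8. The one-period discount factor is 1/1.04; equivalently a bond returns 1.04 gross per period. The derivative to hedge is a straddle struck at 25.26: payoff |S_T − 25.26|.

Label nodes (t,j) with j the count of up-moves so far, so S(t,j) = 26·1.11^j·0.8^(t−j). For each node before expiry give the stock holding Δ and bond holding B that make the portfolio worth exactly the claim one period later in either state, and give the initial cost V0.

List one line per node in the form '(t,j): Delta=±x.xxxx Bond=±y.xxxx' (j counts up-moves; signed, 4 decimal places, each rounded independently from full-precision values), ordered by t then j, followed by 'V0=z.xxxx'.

The replicating-portfolio and risk-neutral prices coincide; use p* = (1.04−0.8)/(1.11−0.8) = 0.7742 for the latter.
Terminal values V(3,·): V(3,0)=11.9480, V(3,1)=6.7896, V(3,2)=0.3677, V(3,3)=10.2984
  t=2,j=0: stock 16.6400 → up 18.4704 (V=6.7896), down 13.3120 (V=11.9480). Price 7.6485; hedge Δ=-1.0000, bond B=24.2885.
  t=2,j=1: stock 23.0880 → up 25.6277 (V=0.3677), down 18.4704 (V=6.7896). Price 1.7479; hedge Δ=-0.8973, bond B=22.4637.
  t=2,j=2: stock 32.0346 → up 35.5584 (V=10.2984), down 25.6277 (V=0.3677). Price 7.7461; hedge Δ=1.0000, bond B=-24.2885.
  t=1,j=0: stock 20.8000 → up 23.0880 (V=1.7479), down 16.6400 (V=7.6485). Price 2.9618; hedge Δ=-0.9151, bond B=21.9959.
  t=1,j=1: stock 28.8600 → up 32.0346 (V=7.7461), down 23.0880 (V=1.7479). Price 6.1459; hedge Δ=0.6705, bond B=-13.2034.
  t=0,j=0: stock 26.0000 → up 28.8600 (V=6.1459), down 20.8000 (V=2.9618). Price 5.2181; hedge Δ=0.3950, bond B=-5.0530.
Each (Δ,B) replicates both successor values, so the strategy is self-financing and V0 is arbitrage-free.

(0,0): Delta=0.3950 Bond=-5.0530
(1,0): Delta=-0.9151 Bond=21.9959
(1,1): Delta=0.6705 Bond=-13.2034
(2,0): Delta=-1.0000 Bond=24.2885
(2,1): Delta=-0.8973 Bond=22.4637
(2,2): Delta=1.0000 Bond=-24.2885
V0=5.2181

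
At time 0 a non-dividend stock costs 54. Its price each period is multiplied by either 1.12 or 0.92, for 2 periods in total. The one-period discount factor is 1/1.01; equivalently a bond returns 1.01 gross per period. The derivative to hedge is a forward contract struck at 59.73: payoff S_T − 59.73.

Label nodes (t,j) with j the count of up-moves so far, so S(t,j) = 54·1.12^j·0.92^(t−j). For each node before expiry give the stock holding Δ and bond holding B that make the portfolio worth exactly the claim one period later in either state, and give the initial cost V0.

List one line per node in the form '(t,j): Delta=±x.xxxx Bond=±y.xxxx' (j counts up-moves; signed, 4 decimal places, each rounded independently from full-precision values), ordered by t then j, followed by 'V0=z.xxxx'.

(0,0): Delta=1.0000 Bond=-58.5531
(1,0): Delta=1.0000 Bond=-59.1386
(1,1): Delta=1.0000 Bond=-59.1386
V0=-4.5531

Since d<R<u, set p* = (R−d)/(u−d) = 0.4500; price each node as the discounted p*-expectation of its children.
At expiry t=2: V(2,0)=-14.0244, V(2,1)=-4.0884, V(2,2)=8.0076
(1,0): S=49.6800. Δ = (V_up−V_dn)/(S_up−S_dn) = (-4.0884−-14.0244)/(55.6416−45.7056) = 1.0000. V = [p*·-4.0884 + (1−p*)·-14.0244]/1.01 = -9.4586. B = V − Δ·S = -59.1386.
(1,1): S=60.4800. Δ = (V_up−V_dn)/(S_up−S_dn) = (8.0076−-4.0884)/(67.7376−55.6416) = 1.0000. V = [p*·8.0076 + (1−p*)·-4.0884]/1.01 = 1.3414. B = V − Δ·S = -59.1386.
(0,0): S=54.0000. Δ = (V_up−V_dn)/(S_up−S_dn) = (1.3414−-9.4586)/(60.4800−49.6800) = 1.0000. V = [p*·1.3414 + (1−p*)·-9.4586]/1.01 = -4.5531. B = V − Δ·S = -58.5531.
Each (Δ,B) replicates both successor values, so the strategy is self-financing and V0 is arbitrage-free.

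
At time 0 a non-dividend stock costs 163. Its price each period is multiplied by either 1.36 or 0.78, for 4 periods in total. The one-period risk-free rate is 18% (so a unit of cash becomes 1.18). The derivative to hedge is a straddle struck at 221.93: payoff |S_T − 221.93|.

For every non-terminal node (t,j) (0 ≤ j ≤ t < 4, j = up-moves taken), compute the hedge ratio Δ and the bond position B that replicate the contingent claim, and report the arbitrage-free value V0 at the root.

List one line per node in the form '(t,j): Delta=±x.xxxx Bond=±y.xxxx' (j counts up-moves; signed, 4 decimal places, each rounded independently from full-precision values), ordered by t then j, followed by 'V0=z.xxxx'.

(0,0): Delta=0.5625 Bond=-20.7598
(1,0): Delta=-0.0931 Bond=58.8601
(1,1): Delta=0.7317 Bond=-62.0070
(2,0): Delta=-1.0000 Bond=159.3867
(2,1): Delta=0.1409 Bond=28.9856
(2,2): Delta=0.8842 Bond=-119.1375
(3,0): Delta=-1.0000 Bond=188.0763
(3,1): Delta=-1.0000 Bond=188.0763
(3,2): Delta=0.4354 Bond=-35.0399
(3,3): Delta=1.0000 Bond=-188.0763
V0=70.9245

Under the risk-neutral measure, an up-move has probability p* = (R−d)/(u−d) = 0.6897 and values discount at R = 1.18.
Terminal payoffs: V(4,0)=161.5955, V(4,1)=116.7313, V(4,2)=38.5066, V(4,3)=97.8851, V(4,4)=335.6963
Node (3,0) S=77.3520: V=(p*·116.7313+(1−p*)·161.5955)/1.18=110.7243; Δ=(116.7313−161.5955)/(105.1987−60.3345)=-1.0000; B=V−Δ·S=188.0763
Node (3,1) S=134.8701: V=(p*·38.5066+(1−p*)·116.7313)/1.18=53.2062; Δ=(38.5066−116.7313)/(183.4234−105.1987)=-1.0000; B=V−Δ·S=188.0763
Node (3,2) S=235.1581: V=(p*·97.8851+(1−p*)·38.5066)/1.18=67.3367; Δ=(97.8851−38.5066)/(319.8151−183.4234)=0.4354; B=V−Δ·S=-35.0399
Node (3,3) S=410.0193: V=(p*·335.6963+(1−p*)·97.8851)/1.18=221.9431; Δ=(335.6963−97.8851)/(557.6263−319.8151)=1.0000; B=V−Δ·S=-188.0763
Node (2,0) S=99.1692: V=(p*·53.2062+(1−p*)·110.7243)/1.18=60.2175; Δ=(53.2062−110.7243)/(134.8701−77.3520)=-1.0000; B=V−Δ·S=159.3867
Node (2,1) S=172.9104: V=(p*·67.3367+(1−p*)·53.2062)/1.18=53.3486; Δ=(67.3367−53.2062)/(235.1581−134.8701)=0.1409; B=V−Δ·S=28.9856
Node (2,2) S=301.4848: V=(p*·221.9431+(1−p*)·67.3367)/1.18=147.4252; Δ=(221.9431−67.3367)/(410.0193−235.1581)=0.8842; B=V−Δ·S=-119.1375
Node (1,0) S=127.1400: V=(p*·53.3486+(1−p*)·60.2175)/1.18=47.0172; Δ=(53.3486−60.2175)/(172.9104−99.1692)=-0.0931; B=V−Δ·S=58.8601
Node (1,1) S=221.6800: V=(p*·147.4252+(1−p*)·53.3486)/1.18=100.1941; Δ=(147.4252−53.3486)/(301.4848−172.9104)=0.7317; B=V−Δ·S=-62.0070
Node (0,0) S=163.0000: V=(p*·100.1941+(1−p*)·47.0172)/1.18=70.9245; Δ=(100.1941−47.0172)/(221.6800−127.1400)=0.5625; B=V−Δ·S=-20.7598
Root portfolio cost Δ·163+B reproduces V0=70.9245.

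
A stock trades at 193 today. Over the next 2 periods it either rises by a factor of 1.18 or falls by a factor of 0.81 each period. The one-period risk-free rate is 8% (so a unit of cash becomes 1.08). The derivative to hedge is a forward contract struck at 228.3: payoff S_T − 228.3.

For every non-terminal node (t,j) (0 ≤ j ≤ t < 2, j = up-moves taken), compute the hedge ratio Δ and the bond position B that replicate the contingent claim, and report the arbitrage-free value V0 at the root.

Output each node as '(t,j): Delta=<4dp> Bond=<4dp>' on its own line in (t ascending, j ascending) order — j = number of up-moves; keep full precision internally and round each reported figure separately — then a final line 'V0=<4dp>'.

(0,0): Delta=1.0000 Bond=-195.7305
(1,0): Delta=1.0000 Bond=-211.3889
(1,1): Delta=1.0000 Bond=-211.3889
V0=-2.7305

Risk-neutral probability p* = (R−d)/(u−d) = (1.08−0.81)/(1.18−0.81) = 0.7297.
Terminal values V(2,·): V(2,0)=-101.6727, V(2,1)=-43.8306, V(2,2)=40.4332
(1,0): S=156.3300. Δ = (V_up−V_dn)/(S_up−S_dn) = (-43.8306−-101.6727)/(184.4694−126.6273) = 1.0000. V = [p*·-43.8306 + (1−p*)·-101.6727]/1.08 = -55.0589. B = V − Δ·S = -211.3889.
(1,1): S=227.7400. Δ = (V_up−V_dn)/(S_up−S_dn) = (40.4332−-43.8306)/(268.7332−184.4694) = 1.0000. V = [p*·40.4332 + (1−p*)·-43.8306]/1.08 = 16.3511. B = V − Δ·S = -211.3889.
(0,0): S=193.0000. Δ = (V_up−V_dn)/(S_up−S_dn) = (16.3511−-55.0589)/(227.7400−156.3300) = 1.0000. V = [p*·16.3511 + (1−p*)·-55.0589]/1.08 = -2.7305. B = V − Δ·S = -195.7305.
Root portfolio cost Δ·193+B reproduces V0=-2.7305.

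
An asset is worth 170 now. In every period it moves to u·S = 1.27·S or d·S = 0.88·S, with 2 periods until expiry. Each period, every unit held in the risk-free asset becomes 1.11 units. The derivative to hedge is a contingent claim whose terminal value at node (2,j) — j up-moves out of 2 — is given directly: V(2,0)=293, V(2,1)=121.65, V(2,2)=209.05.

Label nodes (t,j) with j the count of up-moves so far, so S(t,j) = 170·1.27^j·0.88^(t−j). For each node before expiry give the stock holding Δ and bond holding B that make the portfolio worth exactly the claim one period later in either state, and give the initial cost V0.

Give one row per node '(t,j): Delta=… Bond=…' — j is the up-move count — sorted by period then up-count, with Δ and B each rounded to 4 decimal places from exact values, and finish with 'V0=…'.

(0,0): Delta=-0.2548 Bond=190.1338
(1,0): Delta=-2.9369 Bond=612.2846
(1,1): Delta=1.0380 Bond=-68.0723
V0=146.8123

Since d<R<u, set p* = (R−d)/(u−d) = 0.5897; price each node as the discounted p*-expectation of its children.
At expiry t=2: V(2,0)=293.0000, V(2,1)=121.6500, V(2,2)=209.0500
Node (1,0) S=149.6000: V=(p*·121.6500+(1−p*)·293.0000)/1.11=172.9256; Δ=(121.6500−293.0000)/(189.9920−131.6480)=-2.9369; B=V−Δ·S=612.2846
Node (1,1) S=215.9000: V=(p*·209.0500+(1−p*)·121.6500)/1.11=156.0303; Δ=(209.0500−121.6500)/(274.1930−189.9920)=1.0380; B=V−Δ·S=-68.0723
Node (0,0) S=170.0000: V=(p*·156.0303+(1−p*)·172.9256)/1.11=146.8123; Δ=(156.0303−172.9256)/(215.9000−149.6000)=-0.2548; B=V−Δ·S=190.1338
Self-financing check: at every node Δ·S+B equals the discounted successor values.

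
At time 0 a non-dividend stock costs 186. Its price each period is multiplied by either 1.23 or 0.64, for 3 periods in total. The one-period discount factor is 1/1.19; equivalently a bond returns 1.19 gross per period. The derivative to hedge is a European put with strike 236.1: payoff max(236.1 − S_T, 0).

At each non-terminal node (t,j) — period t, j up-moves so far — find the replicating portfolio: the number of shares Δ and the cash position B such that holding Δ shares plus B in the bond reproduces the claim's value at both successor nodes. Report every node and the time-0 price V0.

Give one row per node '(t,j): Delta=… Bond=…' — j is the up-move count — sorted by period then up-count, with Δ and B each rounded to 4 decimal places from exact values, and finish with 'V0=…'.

(0,0): Delta=-0.3848 Bond=78.5616
(1,0): Delta=-1.0000 Bond=166.7255
(1,1): Delta=-0.3615 Bond=88.1619
(2,0): Delta=-1.0000 Bond=198.4034
(2,1): Delta=-1.0000 Bond=198.4034
(2,2): Delta=-0.3373 Bond=98.1134
V0=6.9948

Risk-neutral probability p* = (R−d)/(u−d) = (1.19−0.64)/(1.23−0.64) = 0.9322.
Terminal values V(3,·): V(3,0)=187.3412, V(3,1)=142.3917, V(3,2)=56.0044, V(3,3)=0.0000
(2,0): S=76.1856. Δ = (V_up−V_dn)/(S_up−S_dn) = (142.3917−187.3412)/(93.7083−48.7588) = -1.0000. V = [p*·142.3917 + (1−p*)·187.3412]/1.19 = 122.2178. B = V − Δ·S = 198.4034.
(2,1): S=146.4192. Δ = (V_up−V_dn)/(S_up−S_dn) = (56.0044−142.3917)/(180.0956−93.7083) = -1.0000. V = [p*·56.0044 + (1−p*)·142.3917]/1.19 = 51.9842. B = V − Δ·S = 198.4034.
(2,2): S=281.3994. Δ = (V_up−V_dn)/(S_up−S_dn) = (0.0000−56.0044)/(346.1213−180.0956) = -0.3373. V = [p*·0.0000 + (1−p*)·56.0044]/1.19 = 3.1907. B = V − Δ·S = 98.1134.
(1,0): S=119.0400. Δ = (V_up−V_dn)/(S_up−S_dn) = (51.9842−122.2178)/(146.4192−76.1856) = -1.0000. V = [p*·51.9842 + (1−p*)·122.2178]/1.19 = 47.6855. B = V − Δ·S = 166.7255.
(1,1): S=228.7800. Δ = (V_up−V_dn)/(S_up−S_dn) = (3.1907−51.9842)/(281.3994−146.4192) = -0.3615. V = [p*·3.1907 + (1−p*)·51.9842]/1.19 = 5.4611. B = V − Δ·S = 88.1619.
(0,0): S=186.0000. Δ = (V_up−V_dn)/(S_up−S_dn) = (5.4611−47.6855)/(228.7800−119.0400) = -0.3848. V = [p*·5.4611 + (1−p*)·47.6855]/1.19 = 6.9948. B = V − Δ·S = 78.5616.
Each (Δ,B) replicates both successor values, so the strategy is self-financing and V0 is arbitrage-free.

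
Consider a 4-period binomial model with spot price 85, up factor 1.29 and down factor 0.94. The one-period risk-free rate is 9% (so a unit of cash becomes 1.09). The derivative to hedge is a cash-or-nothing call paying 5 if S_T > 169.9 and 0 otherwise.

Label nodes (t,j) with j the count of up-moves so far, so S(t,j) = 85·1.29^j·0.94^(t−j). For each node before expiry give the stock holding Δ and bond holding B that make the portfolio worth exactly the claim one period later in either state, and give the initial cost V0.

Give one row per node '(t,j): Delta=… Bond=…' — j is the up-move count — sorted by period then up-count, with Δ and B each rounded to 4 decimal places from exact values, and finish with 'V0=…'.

(0,0): Delta=0.0409 Bond=-2.7166
(1,0): Delta=0.0276 Bond=-1.9046
(1,1): Delta=0.0537 Bond=-4.3697
(2,0): Delta=0.0000 Bond=0.0000
(2,1): Delta=0.0545 Bond=-4.8440
(2,2): Delta=0.0529 Bond=-4.6550
(3,0): Delta=0.0000 Bond=0.0000
(3,1): Delta=0.0000 Bond=0.0000
(3,2): Delta=0.1074 Bond=-12.3198
(3,3): Delta=0.0000 Bond=4.5872
V0=0.7568

Risk-neutral probability p* = (R−d)/(u−d) = (1.09−0.94)/(1.29−0.94) = 0.4286.
Payoff layer (t=4): V(4,0)=0.0000, V(4,1)=0.0000, V(4,2)=0.0000, V(4,3)=5.0000, V(4,4)=5.0000
  t=3,j=0: stock 70.5996 → up 91.0735 (V=0.0000), down 66.3637 (V=0.0000). Price 0.0000; hedge Δ=0.0000, bond B=0.0000.
  t=3,j=1: stock 96.8867 → up 124.9839 (V=0.0000), down 91.0735 (V=0.0000). Price 0.0000; hedge Δ=0.0000, bond B=0.0000.
  t=3,j=2: stock 132.9616 → up 171.5205 (V=5.0000), down 124.9839 (V=0.0000). Price 1.9659; hedge Δ=0.1074, bond B=-12.3198.
  t=3,j=3: stock 182.4686 → up 235.3844 (V=5.0000), down 171.5205 (V=5.0000). Price 4.5872; hedge Δ=0.0000, bond B=4.5872.
  t=2,j=0: stock 75.1060 → up 96.8867 (V=0.0000), down 70.5996 (V=0.0000). Price 0.0000; hedge Δ=0.0000, bond B=0.0000.
  t=2,j=1: stock 103.0710 → up 132.9616 (V=1.9659), down 96.8867 (V=0.0000). Price 0.7730; hedge Δ=0.0545, bond B=-4.8440.
  t=2,j=2: stock 141.4485 → up 182.4686 (V=4.5872), down 132.9616 (V=1.9659). Price 2.8342; hedge Δ=0.0529, bond B=-4.6550.
  t=1,j=0: stock 79.9000 → up 103.0710 (V=0.7730), down 75.1060 (V=0.0000). Price 0.3039; hedge Δ=0.0276, bond B=-1.9046.
  t=1,j=1: stock 109.6500 → up 141.4485 (V=2.8342), down 103.0710 (V=0.7730). Price 1.5196; hedge Δ=0.0537, bond B=-4.3697.
  t=0,j=0: stock 85.0000 → up 109.6500 (V=1.5196), down 79.9000 (V=0.3039). Price 0.7568; hedge Δ=0.0409, bond B=-2.7166.
Self-financing check: at every node Δ·S+B equals the discounted successor values.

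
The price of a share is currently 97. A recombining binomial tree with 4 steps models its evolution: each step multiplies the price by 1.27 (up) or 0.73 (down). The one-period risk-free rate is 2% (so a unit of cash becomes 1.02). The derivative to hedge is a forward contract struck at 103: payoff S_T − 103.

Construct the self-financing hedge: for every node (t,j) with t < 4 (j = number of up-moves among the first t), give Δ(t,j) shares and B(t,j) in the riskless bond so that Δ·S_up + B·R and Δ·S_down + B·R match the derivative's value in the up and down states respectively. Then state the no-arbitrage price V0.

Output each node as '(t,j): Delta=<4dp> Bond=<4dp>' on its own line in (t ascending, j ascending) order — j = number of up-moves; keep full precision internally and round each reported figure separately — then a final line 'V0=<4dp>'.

Risk-neutral probability p* = (R−d)/(u−d) = (1.02−0.73)/(1.27−0.73) = 0.5370.
Terminal payoffs: V(4,0)=-75.4537, V(4,1)=-55.0770, V(4,2)=-19.6271, V(4,3)=42.0460, V(4,4)=149.3403
  t=3,j=0: stock 37.7346 → up 47.9230 (V=-55.0770), down 27.5463 (V=-75.4537). Price -63.2457; hedge Δ=1.0000, bond B=-100.9804.
  t=3,j=1: stock 65.6480 → up 83.3729 (V=-19.6271), down 47.9230 (V=-55.0770). Price -35.3324; hedge Δ=1.0000, bond B=-100.9804.
  t=3,j=2: stock 114.2094 → up 145.0460 (V=42.0460), down 83.3729 (V=-19.6271). Price 13.2291; hedge Δ=1.0000, bond B=-100.9804.
  t=3,j=3: stock 198.6932 → up 252.3403 (V=149.3403), down 145.0460 (V=42.0460). Price 97.7128; hedge Δ=1.0000, bond B=-100.9804.
  t=2,j=0: stock 51.6913 → up 65.6480 (V=-35.3324), down 37.7346 (V=-63.2457). Price -47.3091; hedge Δ=1.0000, bond B=-99.0004.
  t=2,j=1: stock 89.9287 → up 114.2094 (V=13.2291), down 65.6480 (V=-35.3324). Price -9.0717; hedge Δ=1.0000, bond B=-99.0004.
  t=2,j=2: stock 156.4513 → up 198.6932 (V=97.7128), down 114.2094 (V=13.2291). Price 57.4509; hedge Δ=1.0000, bond B=-99.0004.
  t=1,j=0: stock 70.8100 → up 89.9287 (V=-9.0717), down 51.6913 (V=-47.3091). Price -26.2492; hedge Δ=1.0000, bond B=-97.0592.
  t=1,j=1: stock 123.1900 → up 156.4513 (V=57.4509), down 89.9287 (V=-9.0717). Price 26.1308; hedge Δ=1.0000, bond B=-97.0592.
  t=0,j=0: stock 97.0000 → up 123.1900 (V=26.1308), down 70.8100 (V=-26.2492). Price 1.8439; hedge Δ=1.0000, bond B=-95.1561.
Root portfolio cost Δ·97+B reproduces V0=1.8439.

(0,0): Delta=1.0000 Bond=-95.1561
(1,0): Delta=1.0000 Bond=-97.0592
(1,1): Delta=1.0000 Bond=-97.0592
(2,0): Delta=1.0000 Bond=-99.0004
(2,1): Delta=1.0000 Bond=-99.0004
(2,2): Delta=1.0000 Bond=-99.0004
(3,0): Delta=1.0000 Bond=-100.9804
(3,1): Delta=1.0000 Bond=-100.9804
(3,2): Delta=1.0000 Bond=-100.9804
(3,3): Delta=1.0000 Bond=-100.9804
V0=1.8439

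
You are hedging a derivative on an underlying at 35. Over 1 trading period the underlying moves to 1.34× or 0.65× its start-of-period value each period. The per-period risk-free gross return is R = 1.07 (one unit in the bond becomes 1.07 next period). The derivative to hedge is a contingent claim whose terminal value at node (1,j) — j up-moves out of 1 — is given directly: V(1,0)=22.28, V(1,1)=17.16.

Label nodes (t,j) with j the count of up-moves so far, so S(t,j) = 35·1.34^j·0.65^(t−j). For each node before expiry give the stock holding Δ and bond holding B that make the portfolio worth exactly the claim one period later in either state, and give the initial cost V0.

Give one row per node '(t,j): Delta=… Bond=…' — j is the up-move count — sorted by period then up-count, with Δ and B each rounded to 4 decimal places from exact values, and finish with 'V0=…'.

Since d<R<u, set p* = (R−d)/(u−d) = 0.6087; price each node as the discounted p*-expectation of its children.
At expiry t=1: V(1,0)=22.2800, V(1,1)=17.1600
Node (0,0) S=35.0000: V=(p*·17.1600+(1−p*)·22.2800)/1.07=17.9098; Δ=(17.1600−22.2800)/(46.9000−22.7500)=-0.2120; B=V−Δ·S=25.3301
Each (Δ,B) replicates both successor values, so the strategy is self-financing and V0 is arbitrage-free.

(0,0): Delta=-0.2120 Bond=25.3301
V0=17.9098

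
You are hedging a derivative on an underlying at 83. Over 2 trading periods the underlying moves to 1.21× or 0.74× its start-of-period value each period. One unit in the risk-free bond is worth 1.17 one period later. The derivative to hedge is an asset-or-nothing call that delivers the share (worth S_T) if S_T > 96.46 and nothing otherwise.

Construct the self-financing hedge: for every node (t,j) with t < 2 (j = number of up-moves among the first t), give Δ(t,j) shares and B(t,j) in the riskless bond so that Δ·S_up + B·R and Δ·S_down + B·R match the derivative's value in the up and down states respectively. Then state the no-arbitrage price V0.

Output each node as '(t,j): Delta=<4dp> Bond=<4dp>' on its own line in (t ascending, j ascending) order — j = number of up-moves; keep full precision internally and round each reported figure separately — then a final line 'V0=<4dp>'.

(0,0): Delta=2.4359 Bond=-127.8738
(1,0): Delta=0.0000 Bond=0.0000
(1,1): Delta=2.5745 Bond=-163.5298
V0=74.3050

Risk-neutral probability p* = (R−d)/(u−d) = (1.17−0.74)/(1.21−0.74) = 0.9149.
Terminal payoffs: V(2,0)=0.0000, V(2,1)=0.0000, V(2,2)=121.5203
Node (1,0) S=61.4200: V=(p*·0.0000+(1−p*)·0.0000)/1.17=0.0000; Δ=(0.0000−0.0000)/(74.3182−45.4508)=0.0000; B=V−Δ·S=0.0000
Node (1,1) S=100.4300: V=(p*·121.5203+(1−p*)·0.0000)/1.17=95.0241; Δ=(121.5203−0.0000)/(121.5203−74.3182)=2.5745; B=V−Δ·S=-163.5298
Node (0,0) S=83.0000: V=(p*·95.0241+(1−p*)·0.0000)/1.17=74.3050; Δ=(95.0241−0.0000)/(100.4300−61.4200)=2.4359; B=V−Δ·S=-127.8738
Root portfolio cost Δ·83+B reproduces V0=74.3050.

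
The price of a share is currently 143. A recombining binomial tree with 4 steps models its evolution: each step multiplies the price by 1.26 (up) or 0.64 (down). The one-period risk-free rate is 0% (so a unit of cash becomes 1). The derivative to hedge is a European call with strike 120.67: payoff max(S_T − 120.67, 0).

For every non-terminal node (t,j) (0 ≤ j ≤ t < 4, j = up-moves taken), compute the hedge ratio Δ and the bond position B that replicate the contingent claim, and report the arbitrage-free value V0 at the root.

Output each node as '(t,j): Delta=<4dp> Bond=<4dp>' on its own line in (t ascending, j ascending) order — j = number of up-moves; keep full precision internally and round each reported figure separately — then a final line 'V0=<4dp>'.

Under the risk-neutral measure, an up-move has probability p* = (R−d)/(u−d) = 0.5806 and values discount at R = 1.
Terminal values V(4,·): V(4,0)=0.0000, V(4,1)=0.0000, V(4,2)=0.0000, V(4,3)=62.4044, V(4,4)=239.7577
Node (3,0) S=37.4866: V=(p*·0.0000+(1−p*)·0.0000)/1=0.0000; Δ=(0.0000−0.0000)/(47.2331−23.9914)=0.0000; B=V−Δ·S=0.0000
Node (3,1) S=73.8017: V=(p*·0.0000+(1−p*)·0.0000)/1=0.0000; Δ=(0.0000−0.0000)/(92.9902−47.2331)=0.0000; B=V−Δ·S=0.0000
Node (3,2) S=145.2972: V=(p*·62.4044+(1−p*)·0.0000)/1=36.2348; Δ=(62.4044−0.0000)/(183.0744−92.9902)=0.6927; B=V−Δ·S=-64.4175
Node (3,3) S=286.0538: V=(p*·239.7577+(1−p*)·62.4044)/1=165.3838; Δ=(239.7577−62.4044)/(360.4277−183.0744)=1.0000; B=V−Δ·S=-120.6700
Node (2,0) S=58.5728: V=(p*·0.0000+(1−p*)·0.0000)/1=0.0000; Δ=(0.0000−0.0000)/(73.8017−37.4866)=0.0000; B=V−Δ·S=0.0000
Node (2,1) S=115.3152: V=(p*·36.2348+(1−p*)·0.0000)/1=21.0396; Δ=(36.2348−0.0000)/(145.2972−73.8017)=0.5068; B=V−Δ·S=-37.4037
Node (2,2) S=227.0268: V=(p*·165.3838+(1−p*)·36.2348)/1=111.2245; Δ=(165.3838−36.2348)/(286.0538−145.2972)=0.9175; B=V−Δ·S=-97.0802
Node (1,0) S=91.5200: V=(p*·21.0396+(1−p*)·0.0000)/1=12.2165; Δ=(21.0396−0.0000)/(115.3152−58.5728)=0.3708; B=V−Δ·S=-21.7183
Node (1,1) S=180.1800: V=(p*·111.2245+(1−p*)·21.0396)/1=73.4050; Δ=(111.2245−21.0396)/(227.0268−115.3152)=0.8073; B=V−Δ·S=-72.0546
Node (0,0) S=143.0000: V=(p*·73.4050+(1−p*)·12.2165)/1=47.7453; Δ=(73.4050−12.2165)/(180.1800−91.5200)=0.6901; B=V−Δ·S=-50.9458
The time-0 hedge costs 47.7453, which is the no-arbitrage price.

(0,0): Delta=0.6901 Bond=-50.9458
(1,0): Delta=0.3708 Bond=-21.7183
(1,1): Delta=0.8073 Bond=-72.0546
(2,0): Delta=0.0000 Bond=0.0000
(2,1): Delta=0.5068 Bond=-37.4037
(2,2): Delta=0.9175 Bond=-97.0802
(3,0): Delta=0.0000 Bond=0.0000
(3,1): Delta=0.0000 Bond=0.0000
(3,2): Delta=0.6927 Bond=-64.4175
(3,3): Delta=1.0000 Bond=-120.6700
V0=47.7453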